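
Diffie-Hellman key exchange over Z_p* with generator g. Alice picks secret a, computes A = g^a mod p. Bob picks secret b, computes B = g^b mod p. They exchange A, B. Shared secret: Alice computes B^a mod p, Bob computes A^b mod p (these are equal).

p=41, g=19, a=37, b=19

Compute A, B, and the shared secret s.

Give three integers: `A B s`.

A = 19^37 mod 41  (bits of 37 = 100101)
  bit 0 = 1: r = r^2 * 19 mod 41 = 1^2 * 19 = 1*19 = 19
  bit 1 = 0: r = r^2 mod 41 = 19^2 = 33
  bit 2 = 0: r = r^2 mod 41 = 33^2 = 23
  bit 3 = 1: r = r^2 * 19 mod 41 = 23^2 * 19 = 37*19 = 6
  bit 4 = 0: r = r^2 mod 41 = 6^2 = 36
  bit 5 = 1: r = r^2 * 19 mod 41 = 36^2 * 19 = 25*19 = 24
  -> A = 24
B = 19^19 mod 41  (bits of 19 = 10011)
  bit 0 = 1: r = r^2 * 19 mod 41 = 1^2 * 19 = 1*19 = 19
  bit 1 = 0: r = r^2 mod 41 = 19^2 = 33
  bit 2 = 0: r = r^2 mod 41 = 33^2 = 23
  bit 3 = 1: r = r^2 * 19 mod 41 = 23^2 * 19 = 37*19 = 6
  bit 4 = 1: r = r^2 * 19 mod 41 = 6^2 * 19 = 36*19 = 28
  -> B = 28
s = B^a = 28^37 mod 41  (bits of 37 = 100101)
  bit 0 = 1: r = r^2 * 28 mod 41 = 1^2 * 28 = 1*28 = 28
  bit 1 = 0: r = r^2 mod 41 = 28^2 = 5
  bit 2 = 0: r = r^2 mod 41 = 5^2 = 25
  bit 3 = 1: r = r^2 * 28 mod 41 = 25^2 * 28 = 10*28 = 34
  bit 4 = 0: r = r^2 mod 41 = 34^2 = 8
  bit 5 = 1: r = r^2 * 28 mod 41 = 8^2 * 28 = 23*28 = 29
  -> s = B^a = 29

Answer: 24 28 29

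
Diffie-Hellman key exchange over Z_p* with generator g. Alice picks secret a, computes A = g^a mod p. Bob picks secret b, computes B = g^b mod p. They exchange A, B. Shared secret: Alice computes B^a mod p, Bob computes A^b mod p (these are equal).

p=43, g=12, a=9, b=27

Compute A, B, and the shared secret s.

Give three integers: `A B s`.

A = 12^9 mod 43  (bits of 9 = 1001)
  bit 0 = 1: r = r^2 * 12 mod 43 = 1^2 * 12 = 1*12 = 12
  bit 1 = 0: r = r^2 mod 43 = 12^2 = 15
  bit 2 = 0: r = r^2 mod 43 = 15^2 = 10
  bit 3 = 1: r = r^2 * 12 mod 43 = 10^2 * 12 = 14*12 = 39
  -> A = 39
B = 12^27 mod 43  (bits of 27 = 11011)
  bit 0 = 1: r = r^2 * 12 mod 43 = 1^2 * 12 = 1*12 = 12
  bit 1 = 1: r = r^2 * 12 mod 43 = 12^2 * 12 = 15*12 = 8
  bit 2 = 0: r = r^2 mod 43 = 8^2 = 21
  bit 3 = 1: r = r^2 * 12 mod 43 = 21^2 * 12 = 11*12 = 3
  bit 4 = 1: r = r^2 * 12 mod 43 = 3^2 * 12 = 9*12 = 22
  -> B = 22
s = B^a = 22^9 mod 43  (bits of 9 = 1001)
  bit 0 = 1: r = r^2 * 22 mod 43 = 1^2 * 22 = 1*22 = 22
  bit 1 = 0: r = r^2 mod 43 = 22^2 = 11
  bit 2 = 0: r = r^2 mod 43 = 11^2 = 35
  bit 3 = 1: r = r^2 * 22 mod 43 = 35^2 * 22 = 21*22 = 32
  -> s = B^a = 32

Answer: 39 22 32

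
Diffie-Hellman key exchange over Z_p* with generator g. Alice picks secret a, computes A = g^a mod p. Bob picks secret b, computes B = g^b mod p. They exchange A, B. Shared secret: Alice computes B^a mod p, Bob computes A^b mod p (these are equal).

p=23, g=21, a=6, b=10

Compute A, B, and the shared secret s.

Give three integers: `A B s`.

Answer: 18 12 9

Derivation:
A = 21^6 mod 23  (bits of 6 = 110)
  bit 0 = 1: r = r^2 * 21 mod 23 = 1^2 * 21 = 1*21 = 21
  bit 1 = 1: r = r^2 * 21 mod 23 = 21^2 * 21 = 4*21 = 15
  bit 2 = 0: r = r^2 mod 23 = 15^2 = 18
  -> A = 18
B = 21^10 mod 23  (bits of 10 = 1010)
  bit 0 = 1: r = r^2 * 21 mod 23 = 1^2 * 21 = 1*21 = 21
  bit 1 = 0: r = r^2 mod 23 = 21^2 = 4
  bit 2 = 1: r = r^2 * 21 mod 23 = 4^2 * 21 = 16*21 = 14
  bit 3 = 0: r = r^2 mod 23 = 14^2 = 12
  -> B = 12
s = B^a = 12^6 mod 23  (bits of 6 = 110)
  bit 0 = 1: r = r^2 * 12 mod 23 = 1^2 * 12 = 1*12 = 12
  bit 1 = 1: r = r^2 * 12 mod 23 = 12^2 * 12 = 6*12 = 3
  bit 2 = 0: r = r^2 mod 23 = 3^2 = 9
  -> s = B^a = 9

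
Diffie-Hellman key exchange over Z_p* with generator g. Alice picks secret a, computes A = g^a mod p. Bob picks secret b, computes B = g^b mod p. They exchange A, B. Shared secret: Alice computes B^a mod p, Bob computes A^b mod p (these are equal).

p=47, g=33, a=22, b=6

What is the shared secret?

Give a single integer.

A = 33^22 mod 47  (bits of 22 = 10110)
  bit 0 = 1: r = r^2 * 33 mod 47 = 1^2 * 33 = 1*33 = 33
  bit 1 = 0: r = r^2 mod 47 = 33^2 = 8
  bit 2 = 1: r = r^2 * 33 mod 47 = 8^2 * 33 = 17*33 = 44
  bit 3 = 1: r = r^2 * 33 mod 47 = 44^2 * 33 = 9*33 = 15
  bit 4 = 0: r = r^2 mod 47 = 15^2 = 37
  -> A = 37
B = 33^6 mod 47  (bits of 6 = 110)
  bit 0 = 1: r = r^2 * 33 mod 47 = 1^2 * 33 = 1*33 = 33
  bit 1 = 1: r = r^2 * 33 mod 47 = 33^2 * 33 = 8*33 = 29
  bit 2 = 0: r = r^2 mod 47 = 29^2 = 42
  -> B = 42
s = B^a = 42^22 mod 47  (bits of 22 = 10110)
  bit 0 = 1: r = r^2 * 42 mod 47 = 1^2 * 42 = 1*42 = 42
  bit 1 = 0: r = r^2 mod 47 = 42^2 = 25
  bit 2 = 1: r = r^2 * 42 mod 47 = 25^2 * 42 = 14*42 = 24
  bit 3 = 1: r = r^2 * 42 mod 47 = 24^2 * 42 = 12*42 = 34
  bit 4 = 0: r = r^2 mod 47 = 34^2 = 28
  -> s = B^a = 28

Answer: 28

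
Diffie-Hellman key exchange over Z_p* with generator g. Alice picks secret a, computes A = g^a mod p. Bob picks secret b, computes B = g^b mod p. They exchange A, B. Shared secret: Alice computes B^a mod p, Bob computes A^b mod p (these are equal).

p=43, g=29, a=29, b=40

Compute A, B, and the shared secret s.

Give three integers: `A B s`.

Answer: 12 9 23

Derivation:
A = 29^29 mod 43  (bits of 29 = 11101)
  bit 0 = 1: r = r^2 * 29 mod 43 = 1^2 * 29 = 1*29 = 29
  bit 1 = 1: r = r^2 * 29 mod 43 = 29^2 * 29 = 24*29 = 8
  bit 2 = 1: r = r^2 * 29 mod 43 = 8^2 * 29 = 21*29 = 7
  bit 3 = 0: r = r^2 mod 43 = 7^2 = 6
  bit 4 = 1: r = r^2 * 29 mod 43 = 6^2 * 29 = 36*29 = 12
  -> A = 12
B = 29^40 mod 43  (bits of 40 = 101000)
  bit 0 = 1: r = r^2 * 29 mod 43 = 1^2 * 29 = 1*29 = 29
  bit 1 = 0: r = r^2 mod 43 = 29^2 = 24
  bit 2 = 1: r = r^2 * 29 mod 43 = 24^2 * 29 = 17*29 = 20
  bit 3 = 0: r = r^2 mod 43 = 20^2 = 13
  bit 4 = 0: r = r^2 mod 43 = 13^2 = 40
  bit 5 = 0: r = r^2 mod 43 = 40^2 = 9
  -> B = 9
s = B^a = 9^29 mod 43  (bits of 29 = 11101)
  bit 0 = 1: r = r^2 * 9 mod 43 = 1^2 * 9 = 1*9 = 9
  bit 1 = 1: r = r^2 * 9 mod 43 = 9^2 * 9 = 38*9 = 41
  bit 2 = 1: r = r^2 * 9 mod 43 = 41^2 * 9 = 4*9 = 36
  bit 3 = 0: r = r^2 mod 43 = 36^2 = 6
  bit 4 = 1: r = r^2 * 9 mod 43 = 6^2 * 9 = 36*9 = 23
  -> s = B^a = 23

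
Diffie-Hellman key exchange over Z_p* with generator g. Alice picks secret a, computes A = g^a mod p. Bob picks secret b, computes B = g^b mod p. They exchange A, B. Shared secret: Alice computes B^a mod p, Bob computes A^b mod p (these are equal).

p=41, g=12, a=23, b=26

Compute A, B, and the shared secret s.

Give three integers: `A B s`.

Answer: 35 5 2

Derivation:
A = 12^23 mod 41  (bits of 23 = 10111)
  bit 0 = 1: r = r^2 * 12 mod 41 = 1^2 * 12 = 1*12 = 12
  bit 1 = 0: r = r^2 mod 41 = 12^2 = 21
  bit 2 = 1: r = r^2 * 12 mod 41 = 21^2 * 12 = 31*12 = 3
  bit 3 = 1: r = r^2 * 12 mod 41 = 3^2 * 12 = 9*12 = 26
  bit 4 = 1: r = r^2 * 12 mod 41 = 26^2 * 12 = 20*12 = 35
  -> A = 35
B = 12^26 mod 41  (bits of 26 = 11010)
  bit 0 = 1: r = r^2 * 12 mod 41 = 1^2 * 12 = 1*12 = 12
  bit 1 = 1: r = r^2 * 12 mod 41 = 12^2 * 12 = 21*12 = 6
  bit 2 = 0: r = r^2 mod 41 = 6^2 = 36
  bit 3 = 1: r = r^2 * 12 mod 41 = 36^2 * 12 = 25*12 = 13
  bit 4 = 0: r = r^2 mod 41 = 13^2 = 5
  -> B = 5
s = B^a = 5^23 mod 41  (bits of 23 = 10111)
  bit 0 = 1: r = r^2 * 5 mod 41 = 1^2 * 5 = 1*5 = 5
  bit 1 = 0: r = r^2 mod 41 = 5^2 = 25
  bit 2 = 1: r = r^2 * 5 mod 41 = 25^2 * 5 = 10*5 = 9
  bit 3 = 1: r = r^2 * 5 mod 41 = 9^2 * 5 = 40*5 = 36
  bit 4 = 1: r = r^2 * 5 mod 41 = 36^2 * 5 = 25*5 = 2
  -> s = B^a = 2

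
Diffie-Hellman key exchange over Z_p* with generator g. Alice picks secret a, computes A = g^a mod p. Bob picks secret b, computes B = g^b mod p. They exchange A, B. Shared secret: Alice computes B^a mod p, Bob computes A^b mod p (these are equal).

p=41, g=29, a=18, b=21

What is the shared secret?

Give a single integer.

A = 29^18 mod 41  (bits of 18 = 10010)
  bit 0 = 1: r = r^2 * 29 mod 41 = 1^2 * 29 = 1*29 = 29
  bit 1 = 0: r = r^2 mod 41 = 29^2 = 21
  bit 2 = 0: r = r^2 mod 41 = 21^2 = 31
  bit 3 = 1: r = r^2 * 29 mod 41 = 31^2 * 29 = 18*29 = 30
  bit 4 = 0: r = r^2 mod 41 = 30^2 = 39
  -> A = 39
B = 29^21 mod 41  (bits of 21 = 10101)
  bit 0 = 1: r = r^2 * 29 mod 41 = 1^2 * 29 = 1*29 = 29
  bit 1 = 0: r = r^2 mod 41 = 29^2 = 21
  bit 2 = 1: r = r^2 * 29 mod 41 = 21^2 * 29 = 31*29 = 38
  bit 3 = 0: r = r^2 mod 41 = 38^2 = 9
  bit 4 = 1: r = r^2 * 29 mod 41 = 9^2 * 29 = 40*29 = 12
  -> B = 12
s = B^a = 12^18 mod 41  (bits of 18 = 10010)
  bit 0 = 1: r = r^2 * 12 mod 41 = 1^2 * 12 = 1*12 = 12
  bit 1 = 0: r = r^2 mod 41 = 12^2 = 21
  bit 2 = 0: r = r^2 mod 41 = 21^2 = 31
  bit 3 = 1: r = r^2 * 12 mod 41 = 31^2 * 12 = 18*12 = 11
  bit 4 = 0: r = r^2 mod 41 = 11^2 = 39
  -> s = B^a = 39

Answer: 39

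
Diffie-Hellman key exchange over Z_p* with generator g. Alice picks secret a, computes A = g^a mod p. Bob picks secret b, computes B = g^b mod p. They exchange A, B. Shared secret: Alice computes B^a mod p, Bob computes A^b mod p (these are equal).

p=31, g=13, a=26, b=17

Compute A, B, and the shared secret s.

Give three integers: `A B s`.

Answer: 28 17 9

Derivation:
A = 13^26 mod 31  (bits of 26 = 11010)
  bit 0 = 1: r = r^2 * 13 mod 31 = 1^2 * 13 = 1*13 = 13
  bit 1 = 1: r = r^2 * 13 mod 31 = 13^2 * 13 = 14*13 = 27
  bit 2 = 0: r = r^2 mod 31 = 27^2 = 16
  bit 3 = 1: r = r^2 * 13 mod 31 = 16^2 * 13 = 8*13 = 11
  bit 4 = 0: r = r^2 mod 31 = 11^2 = 28
  -> A = 28
B = 13^17 mod 31  (bits of 17 = 10001)
  bit 0 = 1: r = r^2 * 13 mod 31 = 1^2 * 13 = 1*13 = 13
  bit 1 = 0: r = r^2 mod 31 = 13^2 = 14
  bit 2 = 0: r = r^2 mod 31 = 14^2 = 10
  bit 3 = 0: r = r^2 mod 31 = 10^2 = 7
  bit 4 = 1: r = r^2 * 13 mod 31 = 7^2 * 13 = 18*13 = 17
  -> B = 17
s = B^a = 17^26 mod 31  (bits of 26 = 11010)
  bit 0 = 1: r = r^2 * 17 mod 31 = 1^2 * 17 = 1*17 = 17
  bit 1 = 1: r = r^2 * 17 mod 31 = 17^2 * 17 = 10*17 = 15
  bit 2 = 0: r = r^2 mod 31 = 15^2 = 8
  bit 3 = 1: r = r^2 * 17 mod 31 = 8^2 * 17 = 2*17 = 3
  bit 4 = 0: r = r^2 mod 31 = 3^2 = 9
  -> s = B^a = 9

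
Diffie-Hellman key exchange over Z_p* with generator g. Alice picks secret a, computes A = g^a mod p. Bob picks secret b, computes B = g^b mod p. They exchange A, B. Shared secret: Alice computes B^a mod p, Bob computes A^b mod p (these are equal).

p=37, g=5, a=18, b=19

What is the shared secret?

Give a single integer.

A = 5^18 mod 37  (bits of 18 = 10010)
  bit 0 = 1: r = r^2 * 5 mod 37 = 1^2 * 5 = 1*5 = 5
  bit 1 = 0: r = r^2 mod 37 = 5^2 = 25
  bit 2 = 0: r = r^2 mod 37 = 25^2 = 33
  bit 3 = 1: r = r^2 * 5 mod 37 = 33^2 * 5 = 16*5 = 6
  bit 4 = 0: r = r^2 mod 37 = 6^2 = 36
  -> A = 36
B = 5^19 mod 37  (bits of 19 = 10011)
  bit 0 = 1: r = r^2 * 5 mod 37 = 1^2 * 5 = 1*5 = 5
  bit 1 = 0: r = r^2 mod 37 = 5^2 = 25
  bit 2 = 0: r = r^2 mod 37 = 25^2 = 33
  bit 3 = 1: r = r^2 * 5 mod 37 = 33^2 * 5 = 16*5 = 6
  bit 4 = 1: r = r^2 * 5 mod 37 = 6^2 * 5 = 36*5 = 32
  -> B = 32
s = B^a = 32^18 mod 37  (bits of 18 = 10010)
  bit 0 = 1: r = r^2 * 32 mod 37 = 1^2 * 32 = 1*32 = 32
  bit 1 = 0: r = r^2 mod 37 = 32^2 = 25
  bit 2 = 0: r = r^2 mod 37 = 25^2 = 33
  bit 3 = 1: r = r^2 * 32 mod 37 = 33^2 * 32 = 16*32 = 31
  bit 4 = 0: r = r^2 mod 37 = 31^2 = 36
  -> s = B^a = 36

Answer: 36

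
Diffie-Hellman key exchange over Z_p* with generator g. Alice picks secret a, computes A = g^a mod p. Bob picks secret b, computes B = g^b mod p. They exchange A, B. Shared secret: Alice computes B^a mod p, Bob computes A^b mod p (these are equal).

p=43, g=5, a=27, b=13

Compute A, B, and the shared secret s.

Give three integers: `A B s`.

Answer: 27 33 8

Derivation:
A = 5^27 mod 43  (bits of 27 = 11011)
  bit 0 = 1: r = r^2 * 5 mod 43 = 1^2 * 5 = 1*5 = 5
  bit 1 = 1: r = r^2 * 5 mod 43 = 5^2 * 5 = 25*5 = 39
  bit 2 = 0: r = r^2 mod 43 = 39^2 = 16
  bit 3 = 1: r = r^2 * 5 mod 43 = 16^2 * 5 = 41*5 = 33
  bit 4 = 1: r = r^2 * 5 mod 43 = 33^2 * 5 = 14*5 = 27
  -> A = 27
B = 5^13 mod 43  (bits of 13 = 1101)
  bit 0 = 1: r = r^2 * 5 mod 43 = 1^2 * 5 = 1*5 = 5
  bit 1 = 1: r = r^2 * 5 mod 43 = 5^2 * 5 = 25*5 = 39
  bit 2 = 0: r = r^2 mod 43 = 39^2 = 16
  bit 3 = 1: r = r^2 * 5 mod 43 = 16^2 * 5 = 41*5 = 33
  -> B = 33
s = B^a = 33^27 mod 43  (bits of 27 = 11011)
  bit 0 = 1: r = r^2 * 33 mod 43 = 1^2 * 33 = 1*33 = 33
  bit 1 = 1: r = r^2 * 33 mod 43 = 33^2 * 33 = 14*33 = 32
  bit 2 = 0: r = r^2 mod 43 = 32^2 = 35
  bit 3 = 1: r = r^2 * 33 mod 43 = 35^2 * 33 = 21*33 = 5
  bit 4 = 1: r = r^2 * 33 mod 43 = 5^2 * 33 = 25*33 = 8
  -> s = B^a = 8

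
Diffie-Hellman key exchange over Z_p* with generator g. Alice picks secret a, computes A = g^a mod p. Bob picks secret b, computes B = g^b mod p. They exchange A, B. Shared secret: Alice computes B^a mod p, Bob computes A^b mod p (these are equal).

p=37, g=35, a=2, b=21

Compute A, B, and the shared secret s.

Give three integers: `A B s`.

A = 35^2 mod 37  (bits of 2 = 10)
  bit 0 = 1: r = r^2 * 35 mod 37 = 1^2 * 35 = 1*35 = 35
  bit 1 = 0: r = r^2 mod 37 = 35^2 = 4
  -> A = 4
B = 35^21 mod 37  (bits of 21 = 10101)
  bit 0 = 1: r = r^2 * 35 mod 37 = 1^2 * 35 = 1*35 = 35
  bit 1 = 0: r = r^2 mod 37 = 35^2 = 4
  bit 2 = 1: r = r^2 * 35 mod 37 = 4^2 * 35 = 16*35 = 5
  bit 3 = 0: r = r^2 mod 37 = 5^2 = 25
  bit 4 = 1: r = r^2 * 35 mod 37 = 25^2 * 35 = 33*35 = 8
  -> B = 8
s = B^a = 8^2 mod 37  (bits of 2 = 10)
  bit 0 = 1: r = r^2 * 8 mod 37 = 1^2 * 8 = 1*8 = 8
  bit 1 = 0: r = r^2 mod 37 = 8^2 = 27
  -> s = B^a = 27

Answer: 4 8 27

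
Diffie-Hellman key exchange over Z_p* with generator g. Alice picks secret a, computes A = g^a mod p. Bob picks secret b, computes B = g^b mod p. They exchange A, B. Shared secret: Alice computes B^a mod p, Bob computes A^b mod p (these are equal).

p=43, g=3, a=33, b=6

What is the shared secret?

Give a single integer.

Answer: 11

Derivation:
A = 3^33 mod 43  (bits of 33 = 100001)
  bit 0 = 1: r = r^2 * 3 mod 43 = 1^2 * 3 = 1*3 = 3
  bit 1 = 0: r = r^2 mod 43 = 3^2 = 9
  bit 2 = 0: r = r^2 mod 43 = 9^2 = 38
  bit 3 = 0: r = r^2 mod 43 = 38^2 = 25
  bit 4 = 0: r = r^2 mod 43 = 25^2 = 23
  bit 5 = 1: r = r^2 * 3 mod 43 = 23^2 * 3 = 13*3 = 39
  -> A = 39
B = 3^6 mod 43  (bits of 6 = 110)
  bit 0 = 1: r = r^2 * 3 mod 43 = 1^2 * 3 = 1*3 = 3
  bit 1 = 1: r = r^2 * 3 mod 43 = 3^2 * 3 = 9*3 = 27
  bit 2 = 0: r = r^2 mod 43 = 27^2 = 41
  -> B = 41
s = B^a = 41^33 mod 43  (bits of 33 = 100001)
  bit 0 = 1: r = r^2 * 41 mod 43 = 1^2 * 41 = 1*41 = 41
  bit 1 = 0: r = r^2 mod 43 = 41^2 = 4
  bit 2 = 0: r = r^2 mod 43 = 4^2 = 16
  bit 3 = 0: r = r^2 mod 43 = 16^2 = 41
  bit 4 = 0: r = r^2 mod 43 = 41^2 = 4
  bit 5 = 1: r = r^2 * 41 mod 43 = 4^2 * 41 = 16*41 = 11
  -> s = B^a = 11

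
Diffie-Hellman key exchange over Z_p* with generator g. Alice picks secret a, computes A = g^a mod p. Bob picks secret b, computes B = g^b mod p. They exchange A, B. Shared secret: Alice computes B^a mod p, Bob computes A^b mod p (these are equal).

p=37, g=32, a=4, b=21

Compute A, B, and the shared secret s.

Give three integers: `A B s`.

A = 32^4 mod 37  (bits of 4 = 100)
  bit 0 = 1: r = r^2 * 32 mod 37 = 1^2 * 32 = 1*32 = 32
  bit 1 = 0: r = r^2 mod 37 = 32^2 = 25
  bit 2 = 0: r = r^2 mod 37 = 25^2 = 33
  -> A = 33
B = 32^21 mod 37  (bits of 21 = 10101)
  bit 0 = 1: r = r^2 * 32 mod 37 = 1^2 * 32 = 1*32 = 32
  bit 1 = 0: r = r^2 mod 37 = 32^2 = 25
  bit 2 = 1: r = r^2 * 32 mod 37 = 25^2 * 32 = 33*32 = 20
  bit 3 = 0: r = r^2 mod 37 = 20^2 = 30
  bit 4 = 1: r = r^2 * 32 mod 37 = 30^2 * 32 = 12*32 = 14
  -> B = 14
s = B^a = 14^4 mod 37  (bits of 4 = 100)
  bit 0 = 1: r = r^2 * 14 mod 37 = 1^2 * 14 = 1*14 = 14
  bit 1 = 0: r = r^2 mod 37 = 14^2 = 11
  bit 2 = 0: r = r^2 mod 37 = 11^2 = 10
  -> s = B^a = 10

Answer: 33 14 10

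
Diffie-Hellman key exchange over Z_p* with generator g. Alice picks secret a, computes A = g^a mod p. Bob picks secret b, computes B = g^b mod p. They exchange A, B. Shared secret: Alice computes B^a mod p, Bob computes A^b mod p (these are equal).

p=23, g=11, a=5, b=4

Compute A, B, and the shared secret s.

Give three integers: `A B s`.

A = 11^5 mod 23  (bits of 5 = 101)
  bit 0 = 1: r = r^2 * 11 mod 23 = 1^2 * 11 = 1*11 = 11
  bit 1 = 0: r = r^2 mod 23 = 11^2 = 6
  bit 2 = 1: r = r^2 * 11 mod 23 = 6^2 * 11 = 13*11 = 5
  -> A = 5
B = 11^4 mod 23  (bits of 4 = 100)
  bit 0 = 1: r = r^2 * 11 mod 23 = 1^2 * 11 = 1*11 = 11
  bit 1 = 0: r = r^2 mod 23 = 11^2 = 6
  bit 2 = 0: r = r^2 mod 23 = 6^2 = 13
  -> B = 13
s = B^a = 13^5 mod 23  (bits of 5 = 101)
  bit 0 = 1: r = r^2 * 13 mod 23 = 1^2 * 13 = 1*13 = 13
  bit 1 = 0: r = r^2 mod 23 = 13^2 = 8
  bit 2 = 1: r = r^2 * 13 mod 23 = 8^2 * 13 = 18*13 = 4
  -> s = B^a = 4

Answer: 5 13 4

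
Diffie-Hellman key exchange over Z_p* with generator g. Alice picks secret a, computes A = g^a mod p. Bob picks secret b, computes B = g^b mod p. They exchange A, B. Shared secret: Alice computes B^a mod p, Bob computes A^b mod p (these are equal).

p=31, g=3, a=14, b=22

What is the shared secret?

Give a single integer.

Answer: 20

Derivation:
A = 3^14 mod 31  (bits of 14 = 1110)
  bit 0 = 1: r = r^2 * 3 mod 31 = 1^2 * 3 = 1*3 = 3
  bit 1 = 1: r = r^2 * 3 mod 31 = 3^2 * 3 = 9*3 = 27
  bit 2 = 1: r = r^2 * 3 mod 31 = 27^2 * 3 = 16*3 = 17
  bit 3 = 0: r = r^2 mod 31 = 17^2 = 10
  -> A = 10
B = 3^22 mod 31  (bits of 22 = 10110)
  bit 0 = 1: r = r^2 * 3 mod 31 = 1^2 * 3 = 1*3 = 3
  bit 1 = 0: r = r^2 mod 31 = 3^2 = 9
  bit 2 = 1: r = r^2 * 3 mod 31 = 9^2 * 3 = 19*3 = 26
  bit 3 = 1: r = r^2 * 3 mod 31 = 26^2 * 3 = 25*3 = 13
  bit 4 = 0: r = r^2 mod 31 = 13^2 = 14
  -> B = 14
s = B^a = 14^14 mod 31  (bits of 14 = 1110)
  bit 0 = 1: r = r^2 * 14 mod 31 = 1^2 * 14 = 1*14 = 14
  bit 1 = 1: r = r^2 * 14 mod 31 = 14^2 * 14 = 10*14 = 16
  bit 2 = 1: r = r^2 * 14 mod 31 = 16^2 * 14 = 8*14 = 19
  bit 3 = 0: r = r^2 mod 31 = 19^2 = 20
  -> s = B^a = 20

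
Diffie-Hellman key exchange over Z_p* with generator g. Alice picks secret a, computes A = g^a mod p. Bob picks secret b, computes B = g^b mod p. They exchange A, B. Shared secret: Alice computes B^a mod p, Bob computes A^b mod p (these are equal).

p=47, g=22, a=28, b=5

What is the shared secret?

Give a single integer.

A = 22^28 mod 47  (bits of 28 = 11100)
  bit 0 = 1: r = r^2 * 22 mod 47 = 1^2 * 22 = 1*22 = 22
  bit 1 = 1: r = r^2 * 22 mod 47 = 22^2 * 22 = 14*22 = 26
  bit 2 = 1: r = r^2 * 22 mod 47 = 26^2 * 22 = 18*22 = 20
  bit 3 = 0: r = r^2 mod 47 = 20^2 = 24
  bit 4 = 0: r = r^2 mod 47 = 24^2 = 12
  -> A = 12
B = 22^5 mod 47  (bits of 5 = 101)
  bit 0 = 1: r = r^2 * 22 mod 47 = 1^2 * 22 = 1*22 = 22
  bit 1 = 0: r = r^2 mod 47 = 22^2 = 14
  bit 2 = 1: r = r^2 * 22 mod 47 = 14^2 * 22 = 8*22 = 35
  -> B = 35
s = B^a = 35^28 mod 47  (bits of 28 = 11100)
  bit 0 = 1: r = r^2 * 35 mod 47 = 1^2 * 35 = 1*35 = 35
  bit 1 = 1: r = r^2 * 35 mod 47 = 35^2 * 35 = 3*35 = 11
  bit 2 = 1: r = r^2 * 35 mod 47 = 11^2 * 35 = 27*35 = 5
  bit 3 = 0: r = r^2 mod 47 = 5^2 = 25
  bit 4 = 0: r = r^2 mod 47 = 25^2 = 14
  -> s = B^a = 14

Answer: 14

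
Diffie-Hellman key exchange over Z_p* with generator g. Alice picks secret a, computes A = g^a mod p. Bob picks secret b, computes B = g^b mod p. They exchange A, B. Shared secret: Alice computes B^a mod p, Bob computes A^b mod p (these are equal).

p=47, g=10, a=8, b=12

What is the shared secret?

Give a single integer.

A = 10^8 mod 47  (bits of 8 = 1000)
  bit 0 = 1: r = r^2 * 10 mod 47 = 1^2 * 10 = 1*10 = 10
  bit 1 = 0: r = r^2 mod 47 = 10^2 = 6
  bit 2 = 0: r = r^2 mod 47 = 6^2 = 36
  bit 3 = 0: r = r^2 mod 47 = 36^2 = 27
  -> A = 27
B = 10^12 mod 47  (bits of 12 = 1100)
  bit 0 = 1: r = r^2 * 10 mod 47 = 1^2 * 10 = 1*10 = 10
  bit 1 = 1: r = r^2 * 10 mod 47 = 10^2 * 10 = 6*10 = 13
  bit 2 = 0: r = r^2 mod 47 = 13^2 = 28
  bit 3 = 0: r = r^2 mod 47 = 28^2 = 32
  -> B = 32
s = B^a = 32^8 mod 47  (bits of 8 = 1000)
  bit 0 = 1: r = r^2 * 32 mod 47 = 1^2 * 32 = 1*32 = 32
  bit 1 = 0: r = r^2 mod 47 = 32^2 = 37
  bit 2 = 0: r = r^2 mod 47 = 37^2 = 6
  bit 3 = 0: r = r^2 mod 47 = 6^2 = 36
  -> s = B^a = 36

Answer: 36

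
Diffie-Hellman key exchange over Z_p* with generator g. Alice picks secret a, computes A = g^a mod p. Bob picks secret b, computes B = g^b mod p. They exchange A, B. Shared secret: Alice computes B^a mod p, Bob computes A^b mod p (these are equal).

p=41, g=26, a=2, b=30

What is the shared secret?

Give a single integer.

A = 26^2 mod 41  (bits of 2 = 10)
  bit 0 = 1: r = r^2 * 26 mod 41 = 1^2 * 26 = 1*26 = 26
  bit 1 = 0: r = r^2 mod 41 = 26^2 = 20
  -> A = 20
B = 26^30 mod 41  (bits of 30 = 11110)
  bit 0 = 1: r = r^2 * 26 mod 41 = 1^2 * 26 = 1*26 = 26
  bit 1 = 1: r = r^2 * 26 mod 41 = 26^2 * 26 = 20*26 = 28
  bit 2 = 1: r = r^2 * 26 mod 41 = 28^2 * 26 = 5*26 = 7
  bit 3 = 1: r = r^2 * 26 mod 41 = 7^2 * 26 = 8*26 = 3
  bit 4 = 0: r = r^2 mod 41 = 3^2 = 9
  -> B = 9
s = B^a = 9^2 mod 41  (bits of 2 = 10)
  bit 0 = 1: r = r^2 * 9 mod 41 = 1^2 * 9 = 1*9 = 9
  bit 1 = 0: r = r^2 mod 41 = 9^2 = 40
  -> s = B^a = 40

Answer: 40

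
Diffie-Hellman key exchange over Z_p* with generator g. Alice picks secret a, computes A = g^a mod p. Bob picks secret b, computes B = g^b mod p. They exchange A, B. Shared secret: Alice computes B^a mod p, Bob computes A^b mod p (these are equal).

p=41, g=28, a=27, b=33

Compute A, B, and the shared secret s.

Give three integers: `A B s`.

Answer: 26 11 6

Derivation:
A = 28^27 mod 41  (bits of 27 = 11011)
  bit 0 = 1: r = r^2 * 28 mod 41 = 1^2 * 28 = 1*28 = 28
  bit 1 = 1: r = r^2 * 28 mod 41 = 28^2 * 28 = 5*28 = 17
  bit 2 = 0: r = r^2 mod 41 = 17^2 = 2
  bit 3 = 1: r = r^2 * 28 mod 41 = 2^2 * 28 = 4*28 = 30
  bit 4 = 1: r = r^2 * 28 mod 41 = 30^2 * 28 = 39*28 = 26
  -> A = 26
B = 28^33 mod 41  (bits of 33 = 100001)
  bit 0 = 1: r = r^2 * 28 mod 41 = 1^2 * 28 = 1*28 = 28
  bit 1 = 0: r = r^2 mod 41 = 28^2 = 5
  bit 2 = 0: r = r^2 mod 41 = 5^2 = 25
  bit 3 = 0: r = r^2 mod 41 = 25^2 = 10
  bit 4 = 0: r = r^2 mod 41 = 10^2 = 18
  bit 5 = 1: r = r^2 * 28 mod 41 = 18^2 * 28 = 37*28 = 11
  -> B = 11
s = B^a = 11^27 mod 41  (bits of 27 = 11011)
  bit 0 = 1: r = r^2 * 11 mod 41 = 1^2 * 11 = 1*11 = 11
  bit 1 = 1: r = r^2 * 11 mod 41 = 11^2 * 11 = 39*11 = 19
  bit 2 = 0: r = r^2 mod 41 = 19^2 = 33
  bit 3 = 1: r = r^2 * 11 mod 41 = 33^2 * 11 = 23*11 = 7
  bit 4 = 1: r = r^2 * 11 mod 41 = 7^2 * 11 = 8*11 = 6
  -> s = B^a = 6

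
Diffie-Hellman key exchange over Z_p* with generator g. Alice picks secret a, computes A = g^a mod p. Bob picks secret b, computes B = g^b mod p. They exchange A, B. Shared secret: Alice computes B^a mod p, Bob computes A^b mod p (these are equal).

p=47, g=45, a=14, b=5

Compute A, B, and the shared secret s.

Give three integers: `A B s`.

A = 45^14 mod 47  (bits of 14 = 1110)
  bit 0 = 1: r = r^2 * 45 mod 47 = 1^2 * 45 = 1*45 = 45
  bit 1 = 1: r = r^2 * 45 mod 47 = 45^2 * 45 = 4*45 = 39
  bit 2 = 1: r = r^2 * 45 mod 47 = 39^2 * 45 = 17*45 = 13
  bit 3 = 0: r = r^2 mod 47 = 13^2 = 28
  -> A = 28
B = 45^5 mod 47  (bits of 5 = 101)
  bit 0 = 1: r = r^2 * 45 mod 47 = 1^2 * 45 = 1*45 = 45
  bit 1 = 0: r = r^2 mod 47 = 45^2 = 4
  bit 2 = 1: r = r^2 * 45 mod 47 = 4^2 * 45 = 16*45 = 15
  -> B = 15
s = B^a = 15^14 mod 47  (bits of 14 = 1110)
  bit 0 = 1: r = r^2 * 15 mod 47 = 1^2 * 15 = 1*15 = 15
  bit 1 = 1: r = r^2 * 15 mod 47 = 15^2 * 15 = 37*15 = 38
  bit 2 = 1: r = r^2 * 15 mod 47 = 38^2 * 15 = 34*15 = 40
  bit 3 = 0: r = r^2 mod 47 = 40^2 = 2
  -> s = B^a = 2

Answer: 28 15 2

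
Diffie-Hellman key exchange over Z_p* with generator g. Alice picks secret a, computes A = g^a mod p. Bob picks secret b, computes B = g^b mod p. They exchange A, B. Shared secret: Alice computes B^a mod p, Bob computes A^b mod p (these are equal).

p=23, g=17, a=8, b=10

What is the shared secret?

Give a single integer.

Answer: 9

Derivation:
A = 17^8 mod 23  (bits of 8 = 1000)
  bit 0 = 1: r = r^2 * 17 mod 23 = 1^2 * 17 = 1*17 = 17
  bit 1 = 0: r = r^2 mod 23 = 17^2 = 13
  bit 2 = 0: r = r^2 mod 23 = 13^2 = 8
  bit 3 = 0: r = r^2 mod 23 = 8^2 = 18
  -> A = 18
B = 17^10 mod 23  (bits of 10 = 1010)
  bit 0 = 1: r = r^2 * 17 mod 23 = 1^2 * 17 = 1*17 = 17
  bit 1 = 0: r = r^2 mod 23 = 17^2 = 13
  bit 2 = 1: r = r^2 * 17 mod 23 = 13^2 * 17 = 8*17 = 21
  bit 3 = 0: r = r^2 mod 23 = 21^2 = 4
  -> B = 4
s = B^a = 4^8 mod 23  (bits of 8 = 1000)
  bit 0 = 1: r = r^2 * 4 mod 23 = 1^2 * 4 = 1*4 = 4
  bit 1 = 0: r = r^2 mod 23 = 4^2 = 16
  bit 2 = 0: r = r^2 mod 23 = 16^2 = 3
  bit 3 = 0: r = r^2 mod 23 = 3^2 = 9
  -> s = B^a = 9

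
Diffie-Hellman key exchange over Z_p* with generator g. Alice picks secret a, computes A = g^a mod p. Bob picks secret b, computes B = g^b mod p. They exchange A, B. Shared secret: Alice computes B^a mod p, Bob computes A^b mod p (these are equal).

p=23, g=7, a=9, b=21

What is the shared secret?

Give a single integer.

Answer: 20

Derivation:
A = 7^9 mod 23  (bits of 9 = 1001)
  bit 0 = 1: r = r^2 * 7 mod 23 = 1^2 * 7 = 1*7 = 7
  bit 1 = 0: r = r^2 mod 23 = 7^2 = 3
  bit 2 = 0: r = r^2 mod 23 = 3^2 = 9
  bit 3 = 1: r = r^2 * 7 mod 23 = 9^2 * 7 = 12*7 = 15
  -> A = 15
B = 7^21 mod 23  (bits of 21 = 10101)
  bit 0 = 1: r = r^2 * 7 mod 23 = 1^2 * 7 = 1*7 = 7
  bit 1 = 0: r = r^2 mod 23 = 7^2 = 3
  bit 2 = 1: r = r^2 * 7 mod 23 = 3^2 * 7 = 9*7 = 17
  bit 3 = 0: r = r^2 mod 23 = 17^2 = 13
  bit 4 = 1: r = r^2 * 7 mod 23 = 13^2 * 7 = 8*7 = 10
  -> B = 10
s = B^a = 10^9 mod 23  (bits of 9 = 1001)
  bit 0 = 1: r = r^2 * 10 mod 23 = 1^2 * 10 = 1*10 = 10
  bit 1 = 0: r = r^2 mod 23 = 10^2 = 8
  bit 2 = 0: r = r^2 mod 23 = 8^2 = 18
  bit 3 = 1: r = r^2 * 10 mod 23 = 18^2 * 10 = 2*10 = 20
  -> s = B^a = 20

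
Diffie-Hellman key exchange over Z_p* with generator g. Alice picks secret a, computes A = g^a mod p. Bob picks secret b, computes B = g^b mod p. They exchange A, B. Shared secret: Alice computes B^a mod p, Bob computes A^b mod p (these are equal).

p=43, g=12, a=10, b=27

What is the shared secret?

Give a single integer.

Answer: 16

Derivation:
A = 12^10 mod 43  (bits of 10 = 1010)
  bit 0 = 1: r = r^2 * 12 mod 43 = 1^2 * 12 = 1*12 = 12
  bit 1 = 0: r = r^2 mod 43 = 12^2 = 15
  bit 2 = 1: r = r^2 * 12 mod 43 = 15^2 * 12 = 10*12 = 34
  bit 3 = 0: r = r^2 mod 43 = 34^2 = 38
  -> A = 38
B = 12^27 mod 43  (bits of 27 = 11011)
  bit 0 = 1: r = r^2 * 12 mod 43 = 1^2 * 12 = 1*12 = 12
  bit 1 = 1: r = r^2 * 12 mod 43 = 12^2 * 12 = 15*12 = 8
  bit 2 = 0: r = r^2 mod 43 = 8^2 = 21
  bit 3 = 1: r = r^2 * 12 mod 43 = 21^2 * 12 = 11*12 = 3
  bit 4 = 1: r = r^2 * 12 mod 43 = 3^2 * 12 = 9*12 = 22
  -> B = 22
s = B^a = 22^10 mod 43  (bits of 10 = 1010)
  bit 0 = 1: r = r^2 * 22 mod 43 = 1^2 * 22 = 1*22 = 22
  bit 1 = 0: r = r^2 mod 43 = 22^2 = 11
  bit 2 = 1: r = r^2 * 22 mod 43 = 11^2 * 22 = 35*22 = 39
  bit 3 = 0: r = r^2 mod 43 = 39^2 = 16
  -> s = B^a = 16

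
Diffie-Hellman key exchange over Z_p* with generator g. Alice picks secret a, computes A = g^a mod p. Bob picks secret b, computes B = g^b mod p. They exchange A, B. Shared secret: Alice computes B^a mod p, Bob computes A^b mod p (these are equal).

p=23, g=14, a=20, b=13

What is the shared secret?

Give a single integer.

Answer: 4

Derivation:
A = 14^20 mod 23  (bits of 20 = 10100)
  bit 0 = 1: r = r^2 * 14 mod 23 = 1^2 * 14 = 1*14 = 14
  bit 1 = 0: r = r^2 mod 23 = 14^2 = 12
  bit 2 = 1: r = r^2 * 14 mod 23 = 12^2 * 14 = 6*14 = 15
  bit 3 = 0: r = r^2 mod 23 = 15^2 = 18
  bit 4 = 0: r = r^2 mod 23 = 18^2 = 2
  -> A = 2
B = 14^13 mod 23  (bits of 13 = 1101)
  bit 0 = 1: r = r^2 * 14 mod 23 = 1^2 * 14 = 1*14 = 14
  bit 1 = 1: r = r^2 * 14 mod 23 = 14^2 * 14 = 12*14 = 7
  bit 2 = 0: r = r^2 mod 23 = 7^2 = 3
  bit 3 = 1: r = r^2 * 14 mod 23 = 3^2 * 14 = 9*14 = 11
  -> B = 11
s = B^a = 11^20 mod 23  (bits of 20 = 10100)
  bit 0 = 1: r = r^2 * 11 mod 23 = 1^2 * 11 = 1*11 = 11
  bit 1 = 0: r = r^2 mod 23 = 11^2 = 6
  bit 2 = 1: r = r^2 * 11 mod 23 = 6^2 * 11 = 13*11 = 5
  bit 3 = 0: r = r^2 mod 23 = 5^2 = 2
  bit 4 = 0: r = r^2 mod 23 = 2^2 = 4
  -> s = B^a = 4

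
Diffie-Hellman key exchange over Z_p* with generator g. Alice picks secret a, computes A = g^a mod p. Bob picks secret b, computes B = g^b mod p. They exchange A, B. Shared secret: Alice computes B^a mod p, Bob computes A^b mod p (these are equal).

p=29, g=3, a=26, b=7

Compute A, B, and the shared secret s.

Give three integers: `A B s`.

A = 3^26 mod 29  (bits of 26 = 11010)
  bit 0 = 1: r = r^2 * 3 mod 29 = 1^2 * 3 = 1*3 = 3
  bit 1 = 1: r = r^2 * 3 mod 29 = 3^2 * 3 = 9*3 = 27
  bit 2 = 0: r = r^2 mod 29 = 27^2 = 4
  bit 3 = 1: r = r^2 * 3 mod 29 = 4^2 * 3 = 16*3 = 19
  bit 4 = 0: r = r^2 mod 29 = 19^2 = 13
  -> A = 13
B = 3^7 mod 29  (bits of 7 = 111)
  bit 0 = 1: r = r^2 * 3 mod 29 = 1^2 * 3 = 1*3 = 3
  bit 1 = 1: r = r^2 * 3 mod 29 = 3^2 * 3 = 9*3 = 27
  bit 2 = 1: r = r^2 * 3 mod 29 = 27^2 * 3 = 4*3 = 12
  -> B = 12
s = B^a = 12^26 mod 29  (bits of 26 = 11010)
  bit 0 = 1: r = r^2 * 12 mod 29 = 1^2 * 12 = 1*12 = 12
  bit 1 = 1: r = r^2 * 12 mod 29 = 12^2 * 12 = 28*12 = 17
  bit 2 = 0: r = r^2 mod 29 = 17^2 = 28
  bit 3 = 1: r = r^2 * 12 mod 29 = 28^2 * 12 = 1*12 = 12
  bit 4 = 0: r = r^2 mod 29 = 12^2 = 28
  -> s = B^a = 28

Answer: 13 12 28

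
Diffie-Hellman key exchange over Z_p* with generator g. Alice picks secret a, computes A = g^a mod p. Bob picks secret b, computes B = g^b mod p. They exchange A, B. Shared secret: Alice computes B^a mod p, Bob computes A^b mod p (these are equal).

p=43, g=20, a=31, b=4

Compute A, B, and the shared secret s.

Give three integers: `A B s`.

A = 20^31 mod 43  (bits of 31 = 11111)
  bit 0 = 1: r = r^2 * 20 mod 43 = 1^2 * 20 = 1*20 = 20
  bit 1 = 1: r = r^2 * 20 mod 43 = 20^2 * 20 = 13*20 = 2
  bit 2 = 1: r = r^2 * 20 mod 43 = 2^2 * 20 = 4*20 = 37
  bit 3 = 1: r = r^2 * 20 mod 43 = 37^2 * 20 = 36*20 = 32
  bit 4 = 1: r = r^2 * 20 mod 43 = 32^2 * 20 = 35*20 = 12
  -> A = 12
B = 20^4 mod 43  (bits of 4 = 100)
  bit 0 = 1: r = r^2 * 20 mod 43 = 1^2 * 20 = 1*20 = 20
  bit 1 = 0: r = r^2 mod 43 = 20^2 = 13
  bit 2 = 0: r = r^2 mod 43 = 13^2 = 40
  -> B = 40
s = B^a = 40^31 mod 43  (bits of 31 = 11111)
  bit 0 = 1: r = r^2 * 40 mod 43 = 1^2 * 40 = 1*40 = 40
  bit 1 = 1: r = r^2 * 40 mod 43 = 40^2 * 40 = 9*40 = 16
  bit 2 = 1: r = r^2 * 40 mod 43 = 16^2 * 40 = 41*40 = 6
  bit 3 = 1: r = r^2 * 40 mod 43 = 6^2 * 40 = 36*40 = 21
  bit 4 = 1: r = r^2 * 40 mod 43 = 21^2 * 40 = 11*40 = 10
  -> s = B^a = 10

Answer: 12 40 10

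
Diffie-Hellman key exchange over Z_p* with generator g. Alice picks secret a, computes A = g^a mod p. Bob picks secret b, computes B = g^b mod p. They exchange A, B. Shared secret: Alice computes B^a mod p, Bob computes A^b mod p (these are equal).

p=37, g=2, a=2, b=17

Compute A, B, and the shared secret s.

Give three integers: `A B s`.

Answer: 4 18 28

Derivation:
A = 2^2 mod 37  (bits of 2 = 10)
  bit 0 = 1: r = r^2 * 2 mod 37 = 1^2 * 2 = 1*2 = 2
  bit 1 = 0: r = r^2 mod 37 = 2^2 = 4
  -> A = 4
B = 2^17 mod 37  (bits of 17 = 10001)
  bit 0 = 1: r = r^2 * 2 mod 37 = 1^2 * 2 = 1*2 = 2
  bit 1 = 0: r = r^2 mod 37 = 2^2 = 4
  bit 2 = 0: r = r^2 mod 37 = 4^2 = 16
  bit 3 = 0: r = r^2 mod 37 = 16^2 = 34
  bit 4 = 1: r = r^2 * 2 mod 37 = 34^2 * 2 = 9*2 = 18
  -> B = 18
s = B^a = 18^2 mod 37  (bits of 2 = 10)
  bit 0 = 1: r = r^2 * 18 mod 37 = 1^2 * 18 = 1*18 = 18
  bit 1 = 0: r = r^2 mod 37 = 18^2 = 28
  -> s = B^a = 28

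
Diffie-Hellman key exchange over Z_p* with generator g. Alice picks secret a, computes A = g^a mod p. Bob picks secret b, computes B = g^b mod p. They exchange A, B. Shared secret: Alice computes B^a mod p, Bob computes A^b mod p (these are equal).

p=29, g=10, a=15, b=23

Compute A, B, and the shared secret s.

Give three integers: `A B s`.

A = 10^15 mod 29  (bits of 15 = 1111)
  bit 0 = 1: r = r^2 * 10 mod 29 = 1^2 * 10 = 1*10 = 10
  bit 1 = 1: r = r^2 * 10 mod 29 = 10^2 * 10 = 13*10 = 14
  bit 2 = 1: r = r^2 * 10 mod 29 = 14^2 * 10 = 22*10 = 17
  bit 3 = 1: r = r^2 * 10 mod 29 = 17^2 * 10 = 28*10 = 19
  -> A = 19
B = 10^23 mod 29  (bits of 23 = 10111)
  bit 0 = 1: r = r^2 * 10 mod 29 = 1^2 * 10 = 1*10 = 10
  bit 1 = 0: r = r^2 mod 29 = 10^2 = 13
  bit 2 = 1: r = r^2 * 10 mod 29 = 13^2 * 10 = 24*10 = 8
  bit 3 = 1: r = r^2 * 10 mod 29 = 8^2 * 10 = 6*10 = 2
  bit 4 = 1: r = r^2 * 10 mod 29 = 2^2 * 10 = 4*10 = 11
  -> B = 11
s = B^a = 11^15 mod 29  (bits of 15 = 1111)
  bit 0 = 1: r = r^2 * 11 mod 29 = 1^2 * 11 = 1*11 = 11
  bit 1 = 1: r = r^2 * 11 mod 29 = 11^2 * 11 = 5*11 = 26
  bit 2 = 1: r = r^2 * 11 mod 29 = 26^2 * 11 = 9*11 = 12
  bit 3 = 1: r = r^2 * 11 mod 29 = 12^2 * 11 = 28*11 = 18
  -> s = B^a = 18

Answer: 19 11 18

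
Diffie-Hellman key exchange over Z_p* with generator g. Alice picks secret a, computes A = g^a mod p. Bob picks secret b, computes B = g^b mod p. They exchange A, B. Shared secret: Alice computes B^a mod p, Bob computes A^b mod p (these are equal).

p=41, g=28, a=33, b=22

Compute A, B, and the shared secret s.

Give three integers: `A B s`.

A = 28^33 mod 41  (bits of 33 = 100001)
  bit 0 = 1: r = r^2 * 28 mod 41 = 1^2 * 28 = 1*28 = 28
  bit 1 = 0: r = r^2 mod 41 = 28^2 = 5
  bit 2 = 0: r = r^2 mod 41 = 5^2 = 25
  bit 3 = 0: r = r^2 mod 41 = 25^2 = 10
  bit 4 = 0: r = r^2 mod 41 = 10^2 = 18
  bit 5 = 1: r = r^2 * 28 mod 41 = 18^2 * 28 = 37*28 = 11
  -> A = 11
B = 28^22 mod 41  (bits of 22 = 10110)
  bit 0 = 1: r = r^2 * 28 mod 41 = 1^2 * 28 = 1*28 = 28
  bit 1 = 0: r = r^2 mod 41 = 28^2 = 5
  bit 2 = 1: r = r^2 * 28 mod 41 = 5^2 * 28 = 25*28 = 3
  bit 3 = 1: r = r^2 * 28 mod 41 = 3^2 * 28 = 9*28 = 6
  bit 4 = 0: r = r^2 mod 41 = 6^2 = 36
  -> B = 36
s = B^a = 36^33 mod 41  (bits of 33 = 100001)
  bit 0 = 1: r = r^2 * 36 mod 41 = 1^2 * 36 = 1*36 = 36
  bit 1 = 0: r = r^2 mod 41 = 36^2 = 25
  bit 2 = 0: r = r^2 mod 41 = 25^2 = 10
  bit 3 = 0: r = r^2 mod 41 = 10^2 = 18
  bit 4 = 0: r = r^2 mod 41 = 18^2 = 37
  bit 5 = 1: r = r^2 * 36 mod 41 = 37^2 * 36 = 16*36 = 2
  -> s = B^a = 2

Answer: 11 36 2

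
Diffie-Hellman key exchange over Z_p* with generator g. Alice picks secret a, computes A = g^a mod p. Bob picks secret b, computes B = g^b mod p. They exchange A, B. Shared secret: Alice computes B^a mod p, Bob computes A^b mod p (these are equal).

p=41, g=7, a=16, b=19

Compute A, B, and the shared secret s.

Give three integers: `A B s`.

Answer: 16 35 18

Derivation:
A = 7^16 mod 41  (bits of 16 = 10000)
  bit 0 = 1: r = r^2 * 7 mod 41 = 1^2 * 7 = 1*7 = 7
  bit 1 = 0: r = r^2 mod 41 = 7^2 = 8
  bit 2 = 0: r = r^2 mod 41 = 8^2 = 23
  bit 3 = 0: r = r^2 mod 41 = 23^2 = 37
  bit 4 = 0: r = r^2 mod 41 = 37^2 = 16
  -> A = 16
B = 7^19 mod 41  (bits of 19 = 10011)
  bit 0 = 1: r = r^2 * 7 mod 41 = 1^2 * 7 = 1*7 = 7
  bit 1 = 0: r = r^2 mod 41 = 7^2 = 8
  bit 2 = 0: r = r^2 mod 41 = 8^2 = 23
  bit 3 = 1: r = r^2 * 7 mod 41 = 23^2 * 7 = 37*7 = 13
  bit 4 = 1: r = r^2 * 7 mod 41 = 13^2 * 7 = 5*7 = 35
  -> B = 35
s = B^a = 35^16 mod 41  (bits of 16 = 10000)
  bit 0 = 1: r = r^2 * 35 mod 41 = 1^2 * 35 = 1*35 = 35
  bit 1 = 0: r = r^2 mod 41 = 35^2 = 36
  bit 2 = 0: r = r^2 mod 41 = 36^2 = 25
  bit 3 = 0: r = r^2 mod 41 = 25^2 = 10
  bit 4 = 0: r = r^2 mod 41 = 10^2 = 18
  -> s = B^a = 18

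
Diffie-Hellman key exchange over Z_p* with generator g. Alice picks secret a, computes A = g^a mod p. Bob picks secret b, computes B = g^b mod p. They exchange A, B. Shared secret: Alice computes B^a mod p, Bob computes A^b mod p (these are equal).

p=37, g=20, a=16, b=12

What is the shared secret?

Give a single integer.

Answer: 26

Derivation:
A = 20^16 mod 37  (bits of 16 = 10000)
  bit 0 = 1: r = r^2 * 20 mod 37 = 1^2 * 20 = 1*20 = 20
  bit 1 = 0: r = r^2 mod 37 = 20^2 = 30
  bit 2 = 0: r = r^2 mod 37 = 30^2 = 12
  bit 3 = 0: r = r^2 mod 37 = 12^2 = 33
  bit 4 = 0: r = r^2 mod 37 = 33^2 = 16
  -> A = 16
B = 20^12 mod 37  (bits of 12 = 1100)
  bit 0 = 1: r = r^2 * 20 mod 37 = 1^2 * 20 = 1*20 = 20
  bit 1 = 1: r = r^2 * 20 mod 37 = 20^2 * 20 = 30*20 = 8
  bit 2 = 0: r = r^2 mod 37 = 8^2 = 27
  bit 3 = 0: r = r^2 mod 37 = 27^2 = 26
  -> B = 26
s = B^a = 26^16 mod 37  (bits of 16 = 10000)
  bit 0 = 1: r = r^2 * 26 mod 37 = 1^2 * 26 = 1*26 = 26
  bit 1 = 0: r = r^2 mod 37 = 26^2 = 10
  bit 2 = 0: r = r^2 mod 37 = 10^2 = 26
  bit 3 = 0: r = r^2 mod 37 = 26^2 = 10
  bit 4 = 0: r = r^2 mod 37 = 10^2 = 26
  -> s = B^a = 26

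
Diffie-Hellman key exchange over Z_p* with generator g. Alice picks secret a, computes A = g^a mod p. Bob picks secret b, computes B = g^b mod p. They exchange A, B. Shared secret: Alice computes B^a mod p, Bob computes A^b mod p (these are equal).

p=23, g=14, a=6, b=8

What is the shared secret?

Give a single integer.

Answer: 6

Derivation:
A = 14^6 mod 23  (bits of 6 = 110)
  bit 0 = 1: r = r^2 * 14 mod 23 = 1^2 * 14 = 1*14 = 14
  bit 1 = 1: r = r^2 * 14 mod 23 = 14^2 * 14 = 12*14 = 7
  bit 2 = 0: r = r^2 mod 23 = 7^2 = 3
  -> A = 3
B = 14^8 mod 23  (bits of 8 = 1000)
  bit 0 = 1: r = r^2 * 14 mod 23 = 1^2 * 14 = 1*14 = 14
  bit 1 = 0: r = r^2 mod 23 = 14^2 = 12
  bit 2 = 0: r = r^2 mod 23 = 12^2 = 6
  bit 3 = 0: r = r^2 mod 23 = 6^2 = 13
  -> B = 13
s = B^a = 13^6 mod 23  (bits of 6 = 110)
  bit 0 = 1: r = r^2 * 13 mod 23 = 1^2 * 13 = 1*13 = 13
  bit 1 = 1: r = r^2 * 13 mod 23 = 13^2 * 13 = 8*13 = 12
  bit 2 = 0: r = r^2 mod 23 = 12^2 = 6
  -> s = B^a = 6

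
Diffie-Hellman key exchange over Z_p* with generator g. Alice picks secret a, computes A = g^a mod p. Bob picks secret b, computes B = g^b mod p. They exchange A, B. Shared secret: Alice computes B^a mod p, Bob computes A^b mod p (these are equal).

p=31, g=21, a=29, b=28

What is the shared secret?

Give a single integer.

Answer: 7

Derivation:
A = 21^29 mod 31  (bits of 29 = 11101)
  bit 0 = 1: r = r^2 * 21 mod 31 = 1^2 * 21 = 1*21 = 21
  bit 1 = 1: r = r^2 * 21 mod 31 = 21^2 * 21 = 7*21 = 23
  bit 2 = 1: r = r^2 * 21 mod 31 = 23^2 * 21 = 2*21 = 11
  bit 3 = 0: r = r^2 mod 31 = 11^2 = 28
  bit 4 = 1: r = r^2 * 21 mod 31 = 28^2 * 21 = 9*21 = 3
  -> A = 3
B = 21^28 mod 31  (bits of 28 = 11100)
  bit 0 = 1: r = r^2 * 21 mod 31 = 1^2 * 21 = 1*21 = 21
  bit 1 = 1: r = r^2 * 21 mod 31 = 21^2 * 21 = 7*21 = 23
  bit 2 = 1: r = r^2 * 21 mod 31 = 23^2 * 21 = 2*21 = 11
  bit 3 = 0: r = r^2 mod 31 = 11^2 = 28
  bit 4 = 0: r = r^2 mod 31 = 28^2 = 9
  -> B = 9
s = B^a = 9^29 mod 31  (bits of 29 = 11101)
  bit 0 = 1: r = r^2 * 9 mod 31 = 1^2 * 9 = 1*9 = 9
  bit 1 = 1: r = r^2 * 9 mod 31 = 9^2 * 9 = 19*9 = 16
  bit 2 = 1: r = r^2 * 9 mod 31 = 16^2 * 9 = 8*9 = 10
  bit 3 = 0: r = r^2 mod 31 = 10^2 = 7
  bit 4 = 1: r = r^2 * 9 mod 31 = 7^2 * 9 = 18*9 = 7
  -> s = B^a = 7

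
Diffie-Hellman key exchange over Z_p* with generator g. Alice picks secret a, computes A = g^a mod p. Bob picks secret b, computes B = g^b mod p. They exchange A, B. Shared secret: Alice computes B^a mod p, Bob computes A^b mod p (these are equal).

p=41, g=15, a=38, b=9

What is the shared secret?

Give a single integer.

A = 15^38 mod 41  (bits of 38 = 100110)
  bit 0 = 1: r = r^2 * 15 mod 41 = 1^2 * 15 = 1*15 = 15
  bit 1 = 0: r = r^2 mod 41 = 15^2 = 20
  bit 2 = 0: r = r^2 mod 41 = 20^2 = 31
  bit 3 = 1: r = r^2 * 15 mod 41 = 31^2 * 15 = 18*15 = 24
  bit 4 = 1: r = r^2 * 15 mod 41 = 24^2 * 15 = 2*15 = 30
  bit 5 = 0: r = r^2 mod 41 = 30^2 = 39
  -> A = 39
B = 15^9 mod 41  (bits of 9 = 1001)
  bit 0 = 1: r = r^2 * 15 mod 41 = 1^2 * 15 = 1*15 = 15
  bit 1 = 0: r = r^2 mod 41 = 15^2 = 20
  bit 2 = 0: r = r^2 mod 41 = 20^2 = 31
  bit 3 = 1: r = r^2 * 15 mod 41 = 31^2 * 15 = 18*15 = 24
  -> B = 24
s = B^a = 24^38 mod 41  (bits of 38 = 100110)
  bit 0 = 1: r = r^2 * 24 mod 41 = 1^2 * 24 = 1*24 = 24
  bit 1 = 0: r = r^2 mod 41 = 24^2 = 2
  bit 2 = 0: r = r^2 mod 41 = 2^2 = 4
  bit 3 = 1: r = r^2 * 24 mod 41 = 4^2 * 24 = 16*24 = 15
  bit 4 = 1: r = r^2 * 24 mod 41 = 15^2 * 24 = 20*24 = 29
  bit 5 = 0: r = r^2 mod 41 = 29^2 = 21
  -> s = B^a = 21

Answer: 21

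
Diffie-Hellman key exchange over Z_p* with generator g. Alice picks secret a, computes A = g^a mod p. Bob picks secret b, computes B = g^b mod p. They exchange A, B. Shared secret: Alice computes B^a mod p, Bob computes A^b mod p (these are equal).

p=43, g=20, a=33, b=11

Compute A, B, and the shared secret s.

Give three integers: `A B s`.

A = 20^33 mod 43  (bits of 33 = 100001)
  bit 0 = 1: r = r^2 * 20 mod 43 = 1^2 * 20 = 1*20 = 20
  bit 1 = 0: r = r^2 mod 43 = 20^2 = 13
  bit 2 = 0: r = r^2 mod 43 = 13^2 = 40
  bit 3 = 0: r = r^2 mod 43 = 40^2 = 9
  bit 4 = 0: r = r^2 mod 43 = 9^2 = 38
  bit 5 = 1: r = r^2 * 20 mod 43 = 38^2 * 20 = 25*20 = 27
  -> A = 27
B = 20^11 mod 43  (bits of 11 = 1011)
  bit 0 = 1: r = r^2 * 20 mod 43 = 1^2 * 20 = 1*20 = 20
  bit 1 = 0: r = r^2 mod 43 = 20^2 = 13
  bit 2 = 1: r = r^2 * 20 mod 43 = 13^2 * 20 = 40*20 = 26
  bit 3 = 1: r = r^2 * 20 mod 43 = 26^2 * 20 = 31*20 = 18
  -> B = 18
s = B^a = 18^33 mod 43  (bits of 33 = 100001)
  bit 0 = 1: r = r^2 * 18 mod 43 = 1^2 * 18 = 1*18 = 18
  bit 1 = 0: r = r^2 mod 43 = 18^2 = 23
  bit 2 = 0: r = r^2 mod 43 = 23^2 = 13
  bit 3 = 0: r = r^2 mod 43 = 13^2 = 40
  bit 4 = 0: r = r^2 mod 43 = 40^2 = 9
  bit 5 = 1: r = r^2 * 18 mod 43 = 9^2 * 18 = 38*18 = 39
  -> s = B^a = 39

Answer: 27 18 39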